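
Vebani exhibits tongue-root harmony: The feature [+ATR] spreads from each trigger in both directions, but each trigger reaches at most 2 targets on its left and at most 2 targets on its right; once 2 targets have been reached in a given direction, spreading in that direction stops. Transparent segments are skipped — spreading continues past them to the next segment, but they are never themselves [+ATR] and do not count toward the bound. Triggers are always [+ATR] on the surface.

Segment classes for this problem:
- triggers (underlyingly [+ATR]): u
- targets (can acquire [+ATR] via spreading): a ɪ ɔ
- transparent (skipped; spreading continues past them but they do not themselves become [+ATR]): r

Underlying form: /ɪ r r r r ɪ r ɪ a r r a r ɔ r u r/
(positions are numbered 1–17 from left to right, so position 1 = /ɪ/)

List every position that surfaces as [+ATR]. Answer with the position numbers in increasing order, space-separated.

12 14 16

From /u/ at 16 rightward: 17 /r/ transparent; word edge.
From /u/ at 16 leftward: 15 /r/ transparent; 14 /ɔ/ → [+ATR]; 13 /r/ transparent; 12 /a/ → [+ATR]; bound reached.
Targets with no active source: positions 1 6 8 9 stay [-ATR].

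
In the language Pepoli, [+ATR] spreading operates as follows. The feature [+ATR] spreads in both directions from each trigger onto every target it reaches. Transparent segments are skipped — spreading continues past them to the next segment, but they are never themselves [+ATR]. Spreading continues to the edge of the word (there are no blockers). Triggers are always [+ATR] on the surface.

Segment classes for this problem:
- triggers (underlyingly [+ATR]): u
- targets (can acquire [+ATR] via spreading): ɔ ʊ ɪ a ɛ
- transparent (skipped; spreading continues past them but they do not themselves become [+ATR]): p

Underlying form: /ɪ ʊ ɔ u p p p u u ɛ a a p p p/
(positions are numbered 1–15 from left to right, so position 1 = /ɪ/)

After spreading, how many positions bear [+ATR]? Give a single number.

9

From /u/ at 4 rightward: 5 /p/ transparent; 6 /p/ transparent; 7 /p/ transparent; 8 /u/ is itself a trigger — this domain ends here.
From /u/ at 4 leftward: 3 /ɔ/ → [+ATR]; 2 /ʊ/ → [+ATR]; 1 /ɪ/ → [+ATR]; word edge.
From /u/ at 8 rightward: 9 /u/ is itself a trigger — this domain ends here.
From /u/ at 8 leftward: 7 /p/ transparent; 6 /p/ transparent; 5 /p/ transparent; 4 /u/ is itself a trigger — this domain ends here.
From /u/ at 9 rightward: 10 /ɛ/ → [+ATR]; 11 /a/ → [+ATR]; 12 /a/ → [+ATR]; 13 /p/ transparent; 14 /p/ transparent; 15 /p/ transparent; word edge.
From /u/ at 9 leftward: 8 /u/ is itself a trigger — this domain ends here.
[+ATR] positions on the surface: 1 2 3 4 8 9 10 11 12.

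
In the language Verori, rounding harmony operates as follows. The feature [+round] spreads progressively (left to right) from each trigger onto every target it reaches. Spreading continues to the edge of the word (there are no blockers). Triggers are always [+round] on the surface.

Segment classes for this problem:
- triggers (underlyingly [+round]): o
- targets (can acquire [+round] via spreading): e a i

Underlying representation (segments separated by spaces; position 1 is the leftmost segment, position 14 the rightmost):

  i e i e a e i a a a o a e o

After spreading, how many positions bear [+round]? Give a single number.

From /o/ at 11 rightward: 12 /a/ → [+round]; 13 /e/ → [+round]; 14 /o/ is itself a trigger — this domain ends here.
From /o/ at 14 rightward: word edge.
Targets with no active source: positions 1 2 3 4 5 6 7 8 9 10 stay [-round].
[+round] positions on the surface: 11 12 13 14.

4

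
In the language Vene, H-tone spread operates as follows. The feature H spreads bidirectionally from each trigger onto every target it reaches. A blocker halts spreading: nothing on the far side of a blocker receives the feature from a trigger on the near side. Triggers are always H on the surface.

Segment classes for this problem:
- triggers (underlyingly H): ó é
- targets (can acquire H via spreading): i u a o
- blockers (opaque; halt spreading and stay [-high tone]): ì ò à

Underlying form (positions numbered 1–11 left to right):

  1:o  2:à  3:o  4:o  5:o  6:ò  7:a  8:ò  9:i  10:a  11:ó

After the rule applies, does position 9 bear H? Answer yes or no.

From /ó/ at 11 rightward: word edge.
From /ó/ at 11 leftward: 10 /a/ → H; 9 /i/ → H; 8 /ò/ blocks.
Targets with no active source: positions 1 3 4 5 7 stay [-high tone].
H positions on the surface: 9 10 11.

yes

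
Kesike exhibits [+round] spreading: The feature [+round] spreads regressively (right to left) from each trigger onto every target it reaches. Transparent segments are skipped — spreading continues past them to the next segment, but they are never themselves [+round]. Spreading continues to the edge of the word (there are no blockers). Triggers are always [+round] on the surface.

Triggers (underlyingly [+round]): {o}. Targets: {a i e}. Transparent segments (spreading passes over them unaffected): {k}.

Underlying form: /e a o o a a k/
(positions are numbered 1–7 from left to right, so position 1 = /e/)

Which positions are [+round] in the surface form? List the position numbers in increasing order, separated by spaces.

1 2 3 4

From /o/ at 3 leftward: 2 /a/ → [+round]; 1 /e/ → [+round]; word edge.
From /o/ at 4 leftward: 3 /o/ is itself a trigger — this domain ends here.
Targets with no active source: positions 5 6 stay [-round].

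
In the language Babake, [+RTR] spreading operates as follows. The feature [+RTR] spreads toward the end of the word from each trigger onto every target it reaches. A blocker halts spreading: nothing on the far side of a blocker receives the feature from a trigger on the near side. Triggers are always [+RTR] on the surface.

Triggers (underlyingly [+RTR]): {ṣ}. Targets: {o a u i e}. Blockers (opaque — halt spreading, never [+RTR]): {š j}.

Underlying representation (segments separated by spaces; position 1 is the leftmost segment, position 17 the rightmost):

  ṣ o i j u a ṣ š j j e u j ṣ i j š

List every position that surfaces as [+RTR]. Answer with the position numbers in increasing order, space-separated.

1 2 3 7 14 15

From /ṣ/ at 1 rightward: 2 /o/ → [+RTR]; 3 /i/ → [+RTR]; 4 /j/ blocks.
From /ṣ/ at 7 rightward: 8 /š/ blocks.
From /ṣ/ at 14 rightward: 15 /i/ → [+RTR]; 16 /j/ blocks.
Targets with no active source: positions 5 6 11 12 stay [-emphatic].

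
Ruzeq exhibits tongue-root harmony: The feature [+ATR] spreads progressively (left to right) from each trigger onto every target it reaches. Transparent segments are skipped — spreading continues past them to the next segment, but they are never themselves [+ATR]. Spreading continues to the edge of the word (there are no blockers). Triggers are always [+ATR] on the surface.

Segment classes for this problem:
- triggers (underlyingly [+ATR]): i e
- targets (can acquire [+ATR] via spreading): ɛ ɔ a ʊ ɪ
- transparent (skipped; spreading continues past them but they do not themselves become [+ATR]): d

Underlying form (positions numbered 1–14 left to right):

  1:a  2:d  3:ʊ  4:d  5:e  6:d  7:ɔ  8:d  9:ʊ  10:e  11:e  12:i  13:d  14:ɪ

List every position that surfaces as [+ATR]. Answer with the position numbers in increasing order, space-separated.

5 7 9 10 11 12 14

From /e/ at 5 rightward: 6 /d/ transparent; 7 /ɔ/ → [+ATR]; 8 /d/ transparent; 9 /ʊ/ → [+ATR]; 10 /e/ is itself a trigger — this domain ends here.
From /e/ at 10 rightward: 11 /e/ is itself a trigger — this domain ends here.
From /e/ at 11 rightward: 12 /i/ is itself a trigger — this domain ends here.
From /i/ at 12 rightward: 13 /d/ transparent; 14 /ɪ/ → [+ATR]; word edge.
Targets with no active source: positions 1 3 stay [-ATR].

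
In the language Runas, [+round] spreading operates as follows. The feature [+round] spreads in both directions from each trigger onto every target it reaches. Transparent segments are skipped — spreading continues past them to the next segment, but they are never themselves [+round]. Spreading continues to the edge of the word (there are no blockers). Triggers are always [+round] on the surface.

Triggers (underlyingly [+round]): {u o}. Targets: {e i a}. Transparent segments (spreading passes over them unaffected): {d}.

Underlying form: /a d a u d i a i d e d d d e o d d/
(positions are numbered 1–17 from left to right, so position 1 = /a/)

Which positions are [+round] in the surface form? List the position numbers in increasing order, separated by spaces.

1 3 4 6 7 8 10 14 15

From /u/ at 4 rightward: 5 /d/ transparent; 6 /i/ → [+round]; 7 /a/ → [+round]; 8 /i/ → [+round]; 9 /d/ transparent; 10 /e/ → [+round]; 11 /d/ transparent; 12 /d/ transparent; 13 /d/ transparent; 14 /e/ → [+round]; 15 /o/ is itself a trigger — this domain ends here.
From /u/ at 4 leftward: 3 /a/ → [+round]; 2 /d/ transparent; 1 /a/ → [+round]; word edge.
From /o/ at 15 rightward: 16 /d/ transparent; 17 /d/ transparent; word edge.
From /o/ at 15 leftward: 14 /e/ → [+round]; 13 /d/ transparent; 12 /d/ transparent; 11 /d/ transparent; 10 /e/ → [+round]; 9 /d/ transparent; 8 /i/ → [+round]; 7 /a/ → [+round]; 6 /i/ → [+round]; 5 /d/ transparent; 4 /u/ is itself a trigger — this domain ends here.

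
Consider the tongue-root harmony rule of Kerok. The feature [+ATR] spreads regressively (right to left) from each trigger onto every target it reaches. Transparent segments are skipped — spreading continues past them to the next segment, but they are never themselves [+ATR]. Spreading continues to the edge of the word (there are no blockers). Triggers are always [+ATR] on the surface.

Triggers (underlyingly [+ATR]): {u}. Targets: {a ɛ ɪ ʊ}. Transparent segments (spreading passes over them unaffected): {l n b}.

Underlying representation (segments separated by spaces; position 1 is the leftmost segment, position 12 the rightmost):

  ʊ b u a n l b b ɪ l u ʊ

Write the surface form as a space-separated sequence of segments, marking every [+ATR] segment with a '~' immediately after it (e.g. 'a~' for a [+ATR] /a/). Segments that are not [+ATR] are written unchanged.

ʊ~ b u~ a~ n l b b ɪ~ l u~ ʊ

From /u/ at 3 leftward: 2 /b/ transparent; 1 /ʊ/ → [+ATR]; word edge.
From /u/ at 11 leftward: 10 /l/ transparent; 9 /ɪ/ → [+ATR]; 8 /b/ transparent; 7 /b/ transparent; 6 /l/ transparent; 5 /n/ transparent; 4 /a/ → [+ATR]; 3 /u/ is itself a trigger — this domain ends here.
Target with no active source: position 12 stays [-ATR].
[+ATR] positions on the surface: 1 3 4 9 11.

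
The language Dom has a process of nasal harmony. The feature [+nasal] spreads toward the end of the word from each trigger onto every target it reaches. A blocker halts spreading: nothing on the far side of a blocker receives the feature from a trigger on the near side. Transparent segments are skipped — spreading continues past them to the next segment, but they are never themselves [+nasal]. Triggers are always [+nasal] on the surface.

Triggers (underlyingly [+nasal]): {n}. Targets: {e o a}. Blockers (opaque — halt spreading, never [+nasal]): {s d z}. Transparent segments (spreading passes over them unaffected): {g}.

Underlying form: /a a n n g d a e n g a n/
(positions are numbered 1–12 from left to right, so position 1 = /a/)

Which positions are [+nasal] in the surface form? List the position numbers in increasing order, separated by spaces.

From /n/ at 3 rightward: 4 /n/ is itself a trigger — this domain ends here.
From /n/ at 4 rightward: 5 /g/ transparent; 6 /d/ blocks.
From /n/ at 9 rightward: 10 /g/ transparent; 11 /a/ → [+nasal]; 12 /n/ is itself a trigger — this domain ends here.
From /n/ at 12 rightward: word edge.
Targets with no active source: positions 1 2 7 8 stay [-nasal].

3 4 9 11 12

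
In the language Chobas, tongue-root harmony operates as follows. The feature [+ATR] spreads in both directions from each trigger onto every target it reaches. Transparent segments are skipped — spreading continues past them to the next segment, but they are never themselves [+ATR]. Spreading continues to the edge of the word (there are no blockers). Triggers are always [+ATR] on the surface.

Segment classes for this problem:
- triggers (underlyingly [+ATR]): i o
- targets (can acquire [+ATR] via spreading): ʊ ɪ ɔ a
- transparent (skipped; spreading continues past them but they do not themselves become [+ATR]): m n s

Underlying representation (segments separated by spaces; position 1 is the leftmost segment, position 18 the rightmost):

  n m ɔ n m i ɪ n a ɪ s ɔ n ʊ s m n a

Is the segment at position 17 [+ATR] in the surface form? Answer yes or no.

From /i/ at 6 rightward: 7 /ɪ/ → [+ATR]; 8 /n/ transparent; 9 /a/ → [+ATR]; 10 /ɪ/ → [+ATR]; 11 /s/ transparent; 12 /ɔ/ → [+ATR]; 13 /n/ transparent; 14 /ʊ/ → [+ATR]; 15 /s/ transparent; 16 /m/ transparent; 17 /n/ transparent; 18 /a/ → [+ATR]; word edge.
From /i/ at 6 leftward: 5 /m/ transparent; 4 /n/ transparent; 3 /ɔ/ → [+ATR]; 2 /m/ transparent; 1 /n/ transparent; word edge.
[+ATR] positions on the surface: 3 6 7 9 10 12 14 18.

no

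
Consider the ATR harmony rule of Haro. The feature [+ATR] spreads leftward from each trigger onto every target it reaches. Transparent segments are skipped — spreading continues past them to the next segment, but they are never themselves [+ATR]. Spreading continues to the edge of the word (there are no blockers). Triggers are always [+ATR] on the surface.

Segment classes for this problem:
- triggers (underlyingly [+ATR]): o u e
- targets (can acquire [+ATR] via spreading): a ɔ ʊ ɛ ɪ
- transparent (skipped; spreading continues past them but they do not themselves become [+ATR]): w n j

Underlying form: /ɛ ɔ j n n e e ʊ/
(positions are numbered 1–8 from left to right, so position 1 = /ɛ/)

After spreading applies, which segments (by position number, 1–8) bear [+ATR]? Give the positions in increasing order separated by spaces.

1 2 6 7

From /e/ at 6 leftward: 5 /n/ transparent; 4 /n/ transparent; 3 /j/ transparent; 2 /ɔ/ → [+ATR]; 1 /ɛ/ → [+ATR]; word edge.
From /e/ at 7 leftward: 6 /e/ is itself a trigger — this domain ends here.
Target with no active source: position 8 stays [-ATR].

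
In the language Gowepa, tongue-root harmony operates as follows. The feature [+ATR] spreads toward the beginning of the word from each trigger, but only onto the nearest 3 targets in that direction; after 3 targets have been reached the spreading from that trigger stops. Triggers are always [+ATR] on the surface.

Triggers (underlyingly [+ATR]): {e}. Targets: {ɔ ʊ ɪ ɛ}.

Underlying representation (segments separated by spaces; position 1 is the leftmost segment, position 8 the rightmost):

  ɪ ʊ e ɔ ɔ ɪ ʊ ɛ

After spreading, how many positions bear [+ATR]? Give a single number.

3

From /e/ at 3 leftward: 2 /ʊ/ → [+ATR]; 1 /ɪ/ → [+ATR]; word edge.
Targets with no active source: positions 4 5 6 7 8 stay [-ATR].
[+ATR] positions on the surface: 1 2 3.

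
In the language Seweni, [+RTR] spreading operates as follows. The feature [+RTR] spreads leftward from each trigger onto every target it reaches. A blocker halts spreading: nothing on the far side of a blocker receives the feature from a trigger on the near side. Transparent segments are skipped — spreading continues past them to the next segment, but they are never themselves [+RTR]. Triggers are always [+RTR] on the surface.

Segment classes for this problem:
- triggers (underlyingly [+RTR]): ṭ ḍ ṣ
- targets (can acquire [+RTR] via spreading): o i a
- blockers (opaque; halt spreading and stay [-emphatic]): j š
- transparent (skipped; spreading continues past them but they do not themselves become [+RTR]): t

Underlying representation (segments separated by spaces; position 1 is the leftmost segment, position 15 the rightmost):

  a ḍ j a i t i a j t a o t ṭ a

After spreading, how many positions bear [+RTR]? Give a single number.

From /ḍ/ at 2 leftward: 1 /a/ → [+RTR]; word edge.
From /ṭ/ at 14 leftward: 13 /t/ transparent; 12 /o/ → [+RTR]; 11 /a/ → [+RTR]; 10 /t/ transparent; 9 /j/ blocks.
Targets with no active source: positions 4 5 7 8 15 stay [-emphatic].
[+RTR] positions on the surface: 1 2 11 12 14.

5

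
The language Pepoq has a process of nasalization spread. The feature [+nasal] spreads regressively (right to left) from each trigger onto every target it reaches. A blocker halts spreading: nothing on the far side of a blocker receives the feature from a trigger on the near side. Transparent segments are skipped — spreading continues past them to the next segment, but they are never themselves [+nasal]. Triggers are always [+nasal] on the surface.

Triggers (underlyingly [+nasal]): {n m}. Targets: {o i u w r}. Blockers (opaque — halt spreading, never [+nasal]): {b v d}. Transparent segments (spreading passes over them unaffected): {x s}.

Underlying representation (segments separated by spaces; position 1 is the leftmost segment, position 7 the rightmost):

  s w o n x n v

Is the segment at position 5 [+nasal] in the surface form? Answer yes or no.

no

From /n/ at 4 leftward: 3 /o/ → [+nasal]; 2 /w/ → [+nasal]; 1 /s/ transparent; word edge.
From /n/ at 6 leftward: 5 /x/ transparent; 4 /n/ is itself a trigger — this domain ends here.
[+nasal] positions on the surface: 2 3 4 6.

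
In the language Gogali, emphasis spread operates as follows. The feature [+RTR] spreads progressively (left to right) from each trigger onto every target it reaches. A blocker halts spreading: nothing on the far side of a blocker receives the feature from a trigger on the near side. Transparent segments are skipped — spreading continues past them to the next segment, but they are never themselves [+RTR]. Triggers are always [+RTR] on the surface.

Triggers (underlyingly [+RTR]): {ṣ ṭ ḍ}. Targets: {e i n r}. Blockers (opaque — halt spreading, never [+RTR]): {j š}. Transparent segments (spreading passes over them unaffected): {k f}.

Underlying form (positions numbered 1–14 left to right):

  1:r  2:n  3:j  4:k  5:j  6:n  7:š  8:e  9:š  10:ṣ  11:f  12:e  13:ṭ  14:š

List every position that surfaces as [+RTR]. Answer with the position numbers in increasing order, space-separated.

10 12 13

From /ṣ/ at 10 rightward: 11 /f/ transparent; 12 /e/ → [+RTR]; 13 /ṭ/ is itself a trigger — this domain ends here.
From /ṭ/ at 13 rightward: 14 /š/ blocks.
Targets with no active source: positions 1 2 6 8 stay [-emphatic].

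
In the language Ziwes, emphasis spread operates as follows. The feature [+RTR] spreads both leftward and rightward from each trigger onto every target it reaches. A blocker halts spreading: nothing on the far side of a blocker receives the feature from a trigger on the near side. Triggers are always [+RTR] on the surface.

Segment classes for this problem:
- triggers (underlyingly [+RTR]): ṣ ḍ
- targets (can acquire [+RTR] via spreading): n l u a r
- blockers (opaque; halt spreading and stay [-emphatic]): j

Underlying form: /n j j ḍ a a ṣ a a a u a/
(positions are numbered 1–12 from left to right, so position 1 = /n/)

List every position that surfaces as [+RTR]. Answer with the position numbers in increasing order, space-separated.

4 5 6 7 8 9 10 11 12

From /ḍ/ at 4 rightward: 5 /a/ → [+RTR]; 6 /a/ → [+RTR]; 7 /ṣ/ is itself a trigger — this domain ends here.
From /ḍ/ at 4 leftward: 3 /j/ blocks.
From /ṣ/ at 7 rightward: 8 /a/ → [+RTR]; 9 /a/ → [+RTR]; 10 /a/ → [+RTR]; 11 /u/ → [+RTR]; 12 /a/ → [+RTR]; word edge.
From /ṣ/ at 7 leftward: 6 /a/ → [+RTR]; 5 /a/ → [+RTR]; 4 /ḍ/ is itself a trigger — this domain ends here.
Target with no active source: position 1 stays [-emphatic].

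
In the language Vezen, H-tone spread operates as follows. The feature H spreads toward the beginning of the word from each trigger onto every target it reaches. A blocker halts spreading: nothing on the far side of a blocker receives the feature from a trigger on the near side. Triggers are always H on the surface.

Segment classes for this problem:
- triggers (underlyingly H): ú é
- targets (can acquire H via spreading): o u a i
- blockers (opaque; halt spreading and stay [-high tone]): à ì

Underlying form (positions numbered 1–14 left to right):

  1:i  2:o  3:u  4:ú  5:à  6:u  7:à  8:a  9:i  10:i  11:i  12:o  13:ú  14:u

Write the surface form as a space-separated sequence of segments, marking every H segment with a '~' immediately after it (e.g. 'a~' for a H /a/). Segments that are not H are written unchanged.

i~ o~ u~ ú~ à u à a~ i~ i~ i~ o~ ú~ u

From /ú/ at 4 leftward: 3 /u/ → H; 2 /o/ → H; 1 /i/ → H; word edge.
From /ú/ at 13 leftward: 12 /o/ → H; 11 /i/ → H; 10 /i/ → H; 9 /i/ → H; 8 /a/ → H; 7 /à/ blocks.
Targets with no active source: positions 6 14 stay [-high tone].
H positions on the surface: 1 2 3 4 8 9 10 11 12 13.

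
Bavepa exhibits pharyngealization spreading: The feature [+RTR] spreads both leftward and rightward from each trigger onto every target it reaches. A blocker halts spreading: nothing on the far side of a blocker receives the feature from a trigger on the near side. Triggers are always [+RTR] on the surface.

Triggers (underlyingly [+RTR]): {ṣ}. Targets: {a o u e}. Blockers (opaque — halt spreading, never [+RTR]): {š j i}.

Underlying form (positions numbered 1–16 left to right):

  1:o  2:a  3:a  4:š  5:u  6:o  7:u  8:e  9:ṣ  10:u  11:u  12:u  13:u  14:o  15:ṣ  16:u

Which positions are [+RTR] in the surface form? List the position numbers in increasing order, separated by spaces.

5 6 7 8 9 10 11 12 13 14 15 16

From /ṣ/ at 9 rightward: 10 /u/ → [+RTR]; 11 /u/ → [+RTR]; 12 /u/ → [+RTR]; 13 /u/ → [+RTR]; 14 /o/ → [+RTR]; 15 /ṣ/ is itself a trigger — this domain ends here.
From /ṣ/ at 9 leftward: 8 /e/ → [+RTR]; 7 /u/ → [+RTR]; 6 /o/ → [+RTR]; 5 /u/ → [+RTR]; 4 /š/ blocks.
From /ṣ/ at 15 rightward: 16 /u/ → [+RTR]; word edge.
From /ṣ/ at 15 leftward: 14 /o/ → [+RTR]; 13 /u/ → [+RTR]; 12 /u/ → [+RTR]; 11 /u/ → [+RTR]; 10 /u/ → [+RTR]; 9 /ṣ/ is itself a trigger — this domain ends here.
Targets with no active source: positions 1 2 3 stay [-emphatic].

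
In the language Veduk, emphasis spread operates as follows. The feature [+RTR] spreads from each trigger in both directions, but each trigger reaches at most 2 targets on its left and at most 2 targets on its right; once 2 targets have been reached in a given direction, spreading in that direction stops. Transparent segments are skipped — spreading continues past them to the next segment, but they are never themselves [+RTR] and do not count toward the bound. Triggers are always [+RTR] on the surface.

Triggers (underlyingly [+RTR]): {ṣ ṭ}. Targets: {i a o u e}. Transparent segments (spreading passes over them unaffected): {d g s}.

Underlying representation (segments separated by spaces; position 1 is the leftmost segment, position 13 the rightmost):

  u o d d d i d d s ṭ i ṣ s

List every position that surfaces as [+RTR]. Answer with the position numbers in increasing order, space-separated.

From /ṭ/ at 10 rightward: 11 /i/ → [+RTR]; 12 /ṣ/ is itself a trigger — this domain ends here.
From /ṭ/ at 10 leftward: 9 /s/ transparent; 8 /d/ transparent; 7 /d/ transparent; 6 /i/ → [+RTR]; 5 /d/ transparent; 4 /d/ transparent; 3 /d/ transparent; 2 /o/ → [+RTR]; bound reached.
From /ṣ/ at 12 rightward: 13 /s/ transparent; word edge.
From /ṣ/ at 12 leftward: 11 /i/ → [+RTR]; 10 /ṭ/ is itself a trigger — this domain ends here.
Target with no active source: position 1 stays [-emphatic].

2 6 10 11 12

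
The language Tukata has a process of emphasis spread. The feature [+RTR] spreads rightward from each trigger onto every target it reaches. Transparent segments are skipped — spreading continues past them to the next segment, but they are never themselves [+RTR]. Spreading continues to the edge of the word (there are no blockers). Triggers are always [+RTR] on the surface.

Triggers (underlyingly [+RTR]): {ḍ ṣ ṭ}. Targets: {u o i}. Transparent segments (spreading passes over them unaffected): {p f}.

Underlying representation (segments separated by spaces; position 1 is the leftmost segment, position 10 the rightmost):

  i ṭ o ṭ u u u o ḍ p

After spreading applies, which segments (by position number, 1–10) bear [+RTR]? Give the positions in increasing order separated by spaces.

2 3 4 5 6 7 8 9

From /ṭ/ at 2 rightward: 3 /o/ → [+RTR]; 4 /ṭ/ is itself a trigger — this domain ends here.
From /ṭ/ at 4 rightward: 5 /u/ → [+RTR]; 6 /u/ → [+RTR]; 7 /u/ → [+RTR]; 8 /o/ → [+RTR]; 9 /ḍ/ is itself a trigger — this domain ends here.
From /ḍ/ at 9 rightward: 10 /p/ transparent; word edge.
Target with no active source: position 1 stays [-emphatic].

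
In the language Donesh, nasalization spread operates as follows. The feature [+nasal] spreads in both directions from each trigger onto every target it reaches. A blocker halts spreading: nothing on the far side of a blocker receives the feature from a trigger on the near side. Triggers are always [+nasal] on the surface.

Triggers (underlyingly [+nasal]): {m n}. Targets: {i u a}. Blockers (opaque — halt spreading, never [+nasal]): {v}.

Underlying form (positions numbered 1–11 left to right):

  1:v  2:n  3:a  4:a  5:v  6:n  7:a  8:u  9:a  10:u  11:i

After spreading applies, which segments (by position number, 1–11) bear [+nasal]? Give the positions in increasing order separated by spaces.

2 3 4 6 7 8 9 10 11

From /n/ at 2 rightward: 3 /a/ → [+nasal]; 4 /a/ → [+nasal]; 5 /v/ blocks.
From /n/ at 2 leftward: 1 /v/ blocks.
From /n/ at 6 rightward: 7 /a/ → [+nasal]; 8 /u/ → [+nasal]; 9 /a/ → [+nasal]; 10 /u/ → [+nasal]; 11 /i/ → [+nasal]; word edge.
From /n/ at 6 leftward: 5 /v/ blocks.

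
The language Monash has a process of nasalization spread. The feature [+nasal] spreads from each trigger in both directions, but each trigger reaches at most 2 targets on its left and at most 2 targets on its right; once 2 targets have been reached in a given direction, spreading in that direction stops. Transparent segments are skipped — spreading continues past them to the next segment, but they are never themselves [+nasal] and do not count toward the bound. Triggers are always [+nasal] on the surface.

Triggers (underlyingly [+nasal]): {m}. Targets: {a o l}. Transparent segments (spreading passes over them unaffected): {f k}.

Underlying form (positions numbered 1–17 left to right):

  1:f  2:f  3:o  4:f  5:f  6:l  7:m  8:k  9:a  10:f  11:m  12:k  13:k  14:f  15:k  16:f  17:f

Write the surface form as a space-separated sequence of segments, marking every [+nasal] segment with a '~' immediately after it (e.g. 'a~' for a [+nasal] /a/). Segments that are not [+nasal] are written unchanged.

f f o~ f f l~ m~ k a~ f m~ k k f k f f

From /m/ at 7 rightward: 8 /k/ transparent; 9 /a/ → [+nasal]; 10 /f/ transparent; 11 /m/ is itself a trigger — this domain ends here.
From /m/ at 7 leftward: 6 /l/ → [+nasal]; 5 /f/ transparent; 4 /f/ transparent; 3 /o/ → [+nasal]; bound reached.
From /m/ at 11 rightward: 12 /k/ transparent; 13 /k/ transparent; 14 /f/ transparent; 15 /k/ transparent; 16 /f/ transparent; 17 /f/ transparent; word edge.
From /m/ at 11 leftward: 10 /f/ transparent; 9 /a/ → [+nasal]; 8 /k/ transparent; 7 /m/ is itself a trigger — this domain ends here.
[+nasal] positions on the surface: 3 6 7 9 11.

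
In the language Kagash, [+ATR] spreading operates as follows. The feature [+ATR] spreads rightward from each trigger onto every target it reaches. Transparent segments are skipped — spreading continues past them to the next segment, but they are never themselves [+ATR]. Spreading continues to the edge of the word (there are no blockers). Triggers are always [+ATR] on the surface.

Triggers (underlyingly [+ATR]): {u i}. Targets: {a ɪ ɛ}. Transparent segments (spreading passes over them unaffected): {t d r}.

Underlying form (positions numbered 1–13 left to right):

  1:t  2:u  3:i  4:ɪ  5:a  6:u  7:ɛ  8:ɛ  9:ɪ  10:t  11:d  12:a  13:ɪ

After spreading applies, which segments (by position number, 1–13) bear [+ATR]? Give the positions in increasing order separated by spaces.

2 3 4 5 6 7 8 9 12 13

From /u/ at 2 rightward: 3 /i/ is itself a trigger — this domain ends here.
From /i/ at 3 rightward: 4 /ɪ/ → [+ATR]; 5 /a/ → [+ATR]; 6 /u/ is itself a trigger — this domain ends here.
From /u/ at 6 rightward: 7 /ɛ/ → [+ATR]; 8 /ɛ/ → [+ATR]; 9 /ɪ/ → [+ATR]; 10 /t/ transparent; 11 /d/ transparent; 12 /a/ → [+ATR]; 13 /ɪ/ → [+ATR]; word edge.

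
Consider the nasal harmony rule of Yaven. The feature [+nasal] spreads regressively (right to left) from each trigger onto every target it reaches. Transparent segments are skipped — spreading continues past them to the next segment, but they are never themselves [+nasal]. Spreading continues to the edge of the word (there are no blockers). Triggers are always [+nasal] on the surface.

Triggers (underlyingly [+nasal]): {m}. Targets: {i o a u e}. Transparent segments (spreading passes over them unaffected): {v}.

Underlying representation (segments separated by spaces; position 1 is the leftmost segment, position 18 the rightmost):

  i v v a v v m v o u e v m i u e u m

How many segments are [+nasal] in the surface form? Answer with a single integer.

12

From /m/ at 7 leftward: 6 /v/ transparent; 5 /v/ transparent; 4 /a/ → [+nasal]; 3 /v/ transparent; 2 /v/ transparent; 1 /i/ → [+nasal]; word edge.
From /m/ at 13 leftward: 12 /v/ transparent; 11 /e/ → [+nasal]; 10 /u/ → [+nasal]; 9 /o/ → [+nasal]; 8 /v/ transparent; 7 /m/ is itself a trigger — this domain ends here.
From /m/ at 18 leftward: 17 /u/ → [+nasal]; 16 /e/ → [+nasal]; 15 /u/ → [+nasal]; 14 /i/ → [+nasal]; 13 /m/ is itself a trigger — this domain ends here.
[+nasal] positions on the surface: 1 4 7 9 10 11 13 14 15 16 17 18.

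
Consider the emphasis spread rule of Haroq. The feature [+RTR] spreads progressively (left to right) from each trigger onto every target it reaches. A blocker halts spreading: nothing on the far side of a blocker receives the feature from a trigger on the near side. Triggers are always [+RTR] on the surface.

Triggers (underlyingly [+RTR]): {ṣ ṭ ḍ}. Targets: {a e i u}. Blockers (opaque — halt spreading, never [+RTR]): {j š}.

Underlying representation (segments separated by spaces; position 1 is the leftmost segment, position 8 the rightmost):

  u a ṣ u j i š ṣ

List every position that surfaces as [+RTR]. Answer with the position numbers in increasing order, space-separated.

3 4 8

From /ṣ/ at 3 rightward: 4 /u/ → [+RTR]; 5 /j/ blocks.
From /ṣ/ at 8 rightward: word edge.
Targets with no active source: positions 1 2 6 stay [-emphatic].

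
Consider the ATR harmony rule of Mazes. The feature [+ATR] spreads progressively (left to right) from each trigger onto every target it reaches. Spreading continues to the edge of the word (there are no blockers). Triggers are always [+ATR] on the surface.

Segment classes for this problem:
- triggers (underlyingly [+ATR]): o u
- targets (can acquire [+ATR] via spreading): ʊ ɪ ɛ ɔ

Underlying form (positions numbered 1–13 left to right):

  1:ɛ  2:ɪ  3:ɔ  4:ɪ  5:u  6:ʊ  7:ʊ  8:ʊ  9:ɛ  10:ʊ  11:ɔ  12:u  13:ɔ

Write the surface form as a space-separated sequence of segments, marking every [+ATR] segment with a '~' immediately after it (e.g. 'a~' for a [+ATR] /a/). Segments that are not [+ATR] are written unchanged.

From /u/ at 5 rightward: 6 /ʊ/ → [+ATR]; 7 /ʊ/ → [+ATR]; 8 /ʊ/ → [+ATR]; 9 /ɛ/ → [+ATR]; 10 /ʊ/ → [+ATR]; 11 /ɔ/ → [+ATR]; 12 /u/ is itself a trigger — this domain ends here.
From /u/ at 12 rightward: 13 /ɔ/ → [+ATR]; word edge.
Targets with no active source: positions 1 2 3 4 stay [-ATR].
[+ATR] positions on the surface: 5 6 7 8 9 10 11 12 13.

ɛ ɪ ɔ ɪ u~ ʊ~ ʊ~ ʊ~ ɛ~ ʊ~ ɔ~ u~ ɔ~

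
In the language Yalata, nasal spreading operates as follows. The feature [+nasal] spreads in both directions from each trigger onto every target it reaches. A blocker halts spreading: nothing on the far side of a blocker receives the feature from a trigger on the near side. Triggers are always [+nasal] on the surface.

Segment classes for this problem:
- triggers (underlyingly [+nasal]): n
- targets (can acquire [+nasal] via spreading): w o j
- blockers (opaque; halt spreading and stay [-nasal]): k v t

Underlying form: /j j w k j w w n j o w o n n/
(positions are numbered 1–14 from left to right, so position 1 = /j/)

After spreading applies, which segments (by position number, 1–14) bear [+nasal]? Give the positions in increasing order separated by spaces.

5 6 7 8 9 10 11 12 13 14

From /n/ at 8 rightward: 9 /j/ → [+nasal]; 10 /o/ → [+nasal]; 11 /w/ → [+nasal]; 12 /o/ → [+nasal]; 13 /n/ is itself a trigger — this domain ends here.
From /n/ at 8 leftward: 7 /w/ → [+nasal]; 6 /w/ → [+nasal]; 5 /j/ → [+nasal]; 4 /k/ blocks.
From /n/ at 13 rightward: 14 /n/ is itself a trigger — this domain ends here.
From /n/ at 13 leftward: 12 /o/ → [+nasal]; 11 /w/ → [+nasal]; 10 /o/ → [+nasal]; 9 /j/ → [+nasal]; 8 /n/ is itself a trigger — this domain ends here.
From /n/ at 14 rightward: word edge.
From /n/ at 14 leftward: 13 /n/ is itself a trigger — this domain ends here.
Targets with no active source: positions 1 2 3 stay [-nasal].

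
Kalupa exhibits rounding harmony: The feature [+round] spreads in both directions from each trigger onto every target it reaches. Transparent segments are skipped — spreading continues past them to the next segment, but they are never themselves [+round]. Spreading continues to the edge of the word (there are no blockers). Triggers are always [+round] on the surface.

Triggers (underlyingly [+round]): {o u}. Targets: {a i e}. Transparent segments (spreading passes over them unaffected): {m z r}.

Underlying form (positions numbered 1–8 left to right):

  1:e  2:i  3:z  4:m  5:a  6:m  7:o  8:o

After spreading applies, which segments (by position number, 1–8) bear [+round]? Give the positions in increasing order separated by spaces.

1 2 5 7 8

From /o/ at 7 rightward: 8 /o/ is itself a trigger — this domain ends here.
From /o/ at 7 leftward: 6 /m/ transparent; 5 /a/ → [+round]; 4 /m/ transparent; 3 /z/ transparent; 2 /i/ → [+round]; 1 /e/ → [+round]; word edge.
From /o/ at 8 rightward: word edge.
From /o/ at 8 leftward: 7 /o/ is itself a trigger — this domain ends here.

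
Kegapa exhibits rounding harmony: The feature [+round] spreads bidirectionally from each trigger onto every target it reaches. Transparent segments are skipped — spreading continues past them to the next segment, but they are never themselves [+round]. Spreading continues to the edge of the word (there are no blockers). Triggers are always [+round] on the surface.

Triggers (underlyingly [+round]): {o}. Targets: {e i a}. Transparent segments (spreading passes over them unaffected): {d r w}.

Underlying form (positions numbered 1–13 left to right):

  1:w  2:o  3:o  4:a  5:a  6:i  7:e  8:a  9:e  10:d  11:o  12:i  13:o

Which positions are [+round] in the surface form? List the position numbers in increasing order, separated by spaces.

2 3 4 5 6 7 8 9 11 12 13

From /o/ at 2 rightward: 3 /o/ is itself a trigger — this domain ends here.
From /o/ at 2 leftward: 1 /w/ transparent; word edge.
From /o/ at 3 rightward: 4 /a/ → [+round]; 5 /a/ → [+round]; 6 /i/ → [+round]; 7 /e/ → [+round]; 8 /a/ → [+round]; 9 /e/ → [+round]; 10 /d/ transparent; 11 /o/ is itself a trigger — this domain ends here.
From /o/ at 3 leftward: 2 /o/ is itself a trigger — this domain ends here.
From /o/ at 11 rightward: 12 /i/ → [+round]; 13 /o/ is itself a trigger — this domain ends here.
From /o/ at 11 leftward: 10 /d/ transparent; 9 /e/ → [+round]; 8 /a/ → [+round]; 7 /e/ → [+round]; 6 /i/ → [+round]; 5 /a/ → [+round]; 4 /a/ → [+round]; 3 /o/ is itself a trigger — this domain ends here.
From /o/ at 13 rightward: word edge.
From /o/ at 13 leftward: 12 /i/ → [+round]; 11 /o/ is itself a trigger — this domain ends here.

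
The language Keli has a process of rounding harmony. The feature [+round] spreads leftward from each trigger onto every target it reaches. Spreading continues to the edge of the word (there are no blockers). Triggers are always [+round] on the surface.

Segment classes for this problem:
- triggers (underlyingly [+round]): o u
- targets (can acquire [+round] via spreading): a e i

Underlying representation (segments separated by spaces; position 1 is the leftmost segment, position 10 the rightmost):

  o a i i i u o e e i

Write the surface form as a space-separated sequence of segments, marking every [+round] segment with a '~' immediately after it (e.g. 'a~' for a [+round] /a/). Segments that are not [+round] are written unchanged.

o~ a~ i~ i~ i~ u~ o~ e e i

From /o/ at 1 leftward: word edge.
From /u/ at 6 leftward: 5 /i/ → [+round]; 4 /i/ → [+round]; 3 /i/ → [+round]; 2 /a/ → [+round]; 1 /o/ is itself a trigger — this domain ends here.
From /o/ at 7 leftward: 6 /u/ is itself a trigger — this domain ends here.
Targets with no active source: positions 8 9 10 stay [-round].
[+round] positions on the surface: 1 2 3 4 5 6 7.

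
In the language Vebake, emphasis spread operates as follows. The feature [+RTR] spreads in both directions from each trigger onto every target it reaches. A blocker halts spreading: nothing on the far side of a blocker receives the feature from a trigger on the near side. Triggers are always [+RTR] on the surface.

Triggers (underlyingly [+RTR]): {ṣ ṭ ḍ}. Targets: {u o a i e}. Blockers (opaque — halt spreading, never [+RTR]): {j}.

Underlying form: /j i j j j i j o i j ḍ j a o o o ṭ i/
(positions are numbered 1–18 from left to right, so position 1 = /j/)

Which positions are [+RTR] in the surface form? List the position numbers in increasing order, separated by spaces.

11 13 14 15 16 17 18

From /ḍ/ at 11 rightward: 12 /j/ blocks.
From /ḍ/ at 11 leftward: 10 /j/ blocks.
From /ṭ/ at 17 rightward: 18 /i/ → [+RTR]; word edge.
From /ṭ/ at 17 leftward: 16 /o/ → [+RTR]; 15 /o/ → [+RTR]; 14 /o/ → [+RTR]; 13 /a/ → [+RTR]; 12 /j/ blocks.
Targets with no active source: positions 2 6 8 9 stay [-emphatic].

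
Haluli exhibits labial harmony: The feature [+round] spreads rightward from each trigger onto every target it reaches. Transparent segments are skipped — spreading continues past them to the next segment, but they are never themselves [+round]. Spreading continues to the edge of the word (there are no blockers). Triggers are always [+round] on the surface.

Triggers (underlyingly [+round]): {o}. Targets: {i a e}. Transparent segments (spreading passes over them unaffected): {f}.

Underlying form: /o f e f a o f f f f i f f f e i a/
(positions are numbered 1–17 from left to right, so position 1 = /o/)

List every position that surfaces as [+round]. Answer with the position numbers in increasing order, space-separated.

From /o/ at 1 rightward: 2 /f/ transparent; 3 /e/ → [+round]; 4 /f/ transparent; 5 /a/ → [+round]; 6 /o/ is itself a trigger — this domain ends here.
From /o/ at 6 rightward: 7 /f/ transparent; 8 /f/ transparent; 9 /f/ transparent; 10 /f/ transparent; 11 /i/ → [+round]; 12 /f/ transparent; 13 /f/ transparent; 14 /f/ transparent; 15 /e/ → [+round]; 16 /i/ → [+round]; 17 /a/ → [+round]; word edge.

1 3 5 6 11 15 16 17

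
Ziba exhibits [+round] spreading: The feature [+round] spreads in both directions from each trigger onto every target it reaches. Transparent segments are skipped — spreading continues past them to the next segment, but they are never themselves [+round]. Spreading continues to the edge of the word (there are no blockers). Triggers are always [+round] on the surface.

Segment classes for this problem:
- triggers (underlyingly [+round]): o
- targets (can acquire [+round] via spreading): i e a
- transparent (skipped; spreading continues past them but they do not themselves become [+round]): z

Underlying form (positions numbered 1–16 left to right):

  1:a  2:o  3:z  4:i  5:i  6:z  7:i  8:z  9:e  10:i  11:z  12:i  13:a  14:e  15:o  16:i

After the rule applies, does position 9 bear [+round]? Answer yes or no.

yes

From /o/ at 2 rightward: 3 /z/ transparent; 4 /i/ → [+round]; 5 /i/ → [+round]; 6 /z/ transparent; 7 /i/ → [+round]; 8 /z/ transparent; 9 /e/ → [+round]; 10 /i/ → [+round]; 11 /z/ transparent; 12 /i/ → [+round]; 13 /a/ → [+round]; 14 /e/ → [+round]; 15 /o/ is itself a trigger — this domain ends here.
From /o/ at 2 leftward: 1 /a/ → [+round]; word edge.
From /o/ at 15 rightward: 16 /i/ → [+round]; word edge.
From /o/ at 15 leftward: 14 /e/ → [+round]; 13 /a/ → [+round]; 12 /i/ → [+round]; 11 /z/ transparent; 10 /i/ → [+round]; 9 /e/ → [+round]; 8 /z/ transparent; 7 /i/ → [+round]; 6 /z/ transparent; 5 /i/ → [+round]; 4 /i/ → [+round]; 3 /z/ transparent; 2 /o/ is itself a trigger — this domain ends here.
[+round] positions on the surface: 1 2 4 5 7 9 10 12 13 14 15 16.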